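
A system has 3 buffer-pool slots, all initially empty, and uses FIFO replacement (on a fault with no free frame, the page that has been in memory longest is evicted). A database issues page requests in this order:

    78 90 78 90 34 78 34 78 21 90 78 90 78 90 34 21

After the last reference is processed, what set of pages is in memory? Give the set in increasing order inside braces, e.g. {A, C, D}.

78 -> fault, frames {78}
90 -> fault, frames {78,90}
78 -> hit
90 -> hit
34 -> fault, frames {78,90,34}
78 -> hit
34 -> hit
78 -> hit
21 -> fault, evict 78, frames {90,34,21}
90 -> hit
78 -> fault, evict 90, frames {34,21,78}
90 -> fault, evict 34, frames {21,78,90}
78 -> hit
90 -> hit
34 -> fault, evict 21, frames {78,90,34}
21 -> fault, evict 78, frames {90,34,21}

{21, 34, 90}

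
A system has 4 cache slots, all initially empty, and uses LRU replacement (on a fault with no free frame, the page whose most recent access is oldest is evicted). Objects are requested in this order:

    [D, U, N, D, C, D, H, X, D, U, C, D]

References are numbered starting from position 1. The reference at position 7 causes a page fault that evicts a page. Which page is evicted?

U

pos 1: D: fault, frames {D}
pos 2: U: fault, frames {D,U}
pos 3: N: fault, frames {D,U,N}
pos 4: D: hit
pos 5: C: fault, frames {U,N,D,C}
pos 6: D: hit
pos 7: H: fault, evict U, frames {N,C,D,H}
At position 7, page U is evicted.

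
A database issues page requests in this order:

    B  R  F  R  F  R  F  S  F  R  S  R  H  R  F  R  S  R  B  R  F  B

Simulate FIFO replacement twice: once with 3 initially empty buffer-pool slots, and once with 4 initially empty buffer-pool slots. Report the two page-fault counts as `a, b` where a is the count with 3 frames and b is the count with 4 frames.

3 frames: F F F . . . . F . . . . F F F . F . F F F . → 11 faults.
4 frames: F F F . . . . F . . . . F . . . . . F F F . → 8 faults.
8 < 11: adding a frame reduced faults, as is typical.

11, 8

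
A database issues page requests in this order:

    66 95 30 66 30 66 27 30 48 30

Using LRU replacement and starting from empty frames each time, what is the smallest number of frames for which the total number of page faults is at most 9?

2

f=1: 10 faults
f=2: 7 faults
f=3: 5 faults
f=4: 5 faults
f=5: 5 faults
Smallest f with faults ≤ 9 is 2.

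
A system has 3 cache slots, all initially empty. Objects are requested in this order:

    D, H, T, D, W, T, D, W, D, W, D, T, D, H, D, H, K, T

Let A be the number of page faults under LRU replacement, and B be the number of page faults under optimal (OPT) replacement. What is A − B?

1

Under LRU: F F F . F . . . . . . . . F . . F F → 7 faults.
Under OPT: F F F . F . . . . . . . . F . . F . → 6 faults.
A − B = 7 − 6 = 1.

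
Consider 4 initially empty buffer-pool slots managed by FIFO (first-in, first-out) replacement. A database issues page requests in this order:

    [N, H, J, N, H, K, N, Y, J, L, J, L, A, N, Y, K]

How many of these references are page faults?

N → miss, frames [N]
H → miss, frames [N, H]
J → miss, frames [N, H, J]
N → hit
H → hit
K → miss, frames [N, H, J, K]
N → hit
Y → miss, evict N, frames [H, J, K, Y]
J → hit
L → miss, evict H, frames [J, K, Y, L]
J → hit
L → hit
A → miss, evict J, frames [K, Y, L, A]
N → miss, evict K, frames [Y, L, A, N]
Y → hit
K → miss, evict Y, frames [L, A, N, K]
Page faults: 9.

9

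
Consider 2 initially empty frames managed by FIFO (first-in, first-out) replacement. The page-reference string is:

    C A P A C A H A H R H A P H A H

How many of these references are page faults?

11

C -> fault, frames (C)
A -> fault, frames (C A)
P -> fault, evict C, frames (A P)
A -> hit
C -> fault, evict A, frames (P C)
A -> fault, evict P, frames (C A)
H -> fault, evict C, frames (A H)
A -> hit
H -> hit
R -> fault, evict A, frames (H R)
H -> hit
A -> fault, evict H, frames (R A)
P -> fault, evict R, frames (A P)
H -> fault, evict A, frames (P H)
A -> fault, evict P, frames (H A)
H -> hit
Page faults: 11.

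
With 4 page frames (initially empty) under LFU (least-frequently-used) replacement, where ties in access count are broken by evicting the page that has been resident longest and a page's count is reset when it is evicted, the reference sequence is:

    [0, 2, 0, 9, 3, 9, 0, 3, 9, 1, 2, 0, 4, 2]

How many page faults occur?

8

0: miss, frames {0}
2: miss, frames {0,2}
0: hit
9: miss, frames {0,2,9}
3: miss, frames {0,2,9,3}
9: hit
0: hit
3: hit
9: hit
1: miss, evict 2, frames {0,9,3,1}
2: miss, evict 1, frames {0,9,3,2}
0: hit
4: miss, evict 2, frames {0,9,3,4}
2: miss, evict 4, frames {0,9,3,2}
Page faults: 8.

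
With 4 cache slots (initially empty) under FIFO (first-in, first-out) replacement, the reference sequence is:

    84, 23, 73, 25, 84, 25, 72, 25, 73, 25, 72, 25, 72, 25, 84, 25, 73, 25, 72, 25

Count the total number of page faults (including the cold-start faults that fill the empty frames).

6

84 -> miss, frames [84]
23 -> miss, frames [84, 23]
73 -> miss, frames [84, 23, 73]
25 -> miss, frames [84, 23, 73, 25]
84 -> hit
25 -> hit
72 -> miss, evict 84, frames [23, 73, 25, 72]
25 -> hit
73 -> hit
25 -> hit
72 -> hit
25 -> hit
72 -> hit
25 -> hit
84 -> miss, evict 23, frames [73, 25, 72, 84]
25 -> hit
73 -> hit
25 -> hit
72 -> hit
25 -> hit
Page faults: 6.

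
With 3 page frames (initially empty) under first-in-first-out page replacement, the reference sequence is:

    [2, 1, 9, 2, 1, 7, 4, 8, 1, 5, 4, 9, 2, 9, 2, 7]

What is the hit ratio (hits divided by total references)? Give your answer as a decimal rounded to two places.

2 -> fault, frames [2]
1 -> fault, frames [2, 1]
9 -> fault, frames [2, 1, 9]
2 -> hit
1 -> hit
7 -> fault, evict 2, frames [1, 9, 7]
4 -> fault, evict 1, frames [9, 7, 4]
8 -> fault, evict 9, frames [7, 4, 8]
1 -> fault, evict 7, frames [4, 8, 1]
5 -> fault, evict 4, frames [8, 1, 5]
4 -> fault, evict 8, frames [1, 5, 4]
9 -> fault, evict 1, frames [5, 4, 9]
2 -> fault, evict 5, frames [4, 9, 2]
9 -> hit
2 -> hit
7 -> fault, evict 4, frames [9, 2, 7]
Hits: 4 of 16 references → 4/16 = 0.2500.

0.25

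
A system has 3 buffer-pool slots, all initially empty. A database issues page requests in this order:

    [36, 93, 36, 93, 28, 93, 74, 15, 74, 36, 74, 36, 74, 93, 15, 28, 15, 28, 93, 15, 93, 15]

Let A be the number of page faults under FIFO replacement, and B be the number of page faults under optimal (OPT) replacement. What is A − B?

Under FIFO: F F . . F . F F . F . . . F . F F . . . . . → 9 faults.
Under OPT: F F . . F . F F . . . . . F . F . . . . . . → 7 faults.
A − B = 9 − 7 = 2.

2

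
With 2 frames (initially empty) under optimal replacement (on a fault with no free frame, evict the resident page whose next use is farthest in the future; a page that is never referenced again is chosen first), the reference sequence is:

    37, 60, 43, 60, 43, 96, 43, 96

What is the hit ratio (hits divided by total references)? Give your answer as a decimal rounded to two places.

37 → fault, frames [37]
60 → fault, frames [37, 60]
43 → fault, evict 37, frames [60, 43]
60 → hit
43 → hit
96 → fault, evict 60, frames [43, 96]
43 → hit
96 → hit
Hits: 4 of 8 references → 4/8 = 0.5000.

0.50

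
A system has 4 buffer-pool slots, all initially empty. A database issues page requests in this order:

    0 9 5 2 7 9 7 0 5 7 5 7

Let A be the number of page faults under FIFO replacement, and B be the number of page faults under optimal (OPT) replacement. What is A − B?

1

Under FIFO: F F F F F . . F . . . . → 6 faults.
Under OPT: F F F F F . . . . . . . → 5 faults.
A − B = 6 − 5 = 1.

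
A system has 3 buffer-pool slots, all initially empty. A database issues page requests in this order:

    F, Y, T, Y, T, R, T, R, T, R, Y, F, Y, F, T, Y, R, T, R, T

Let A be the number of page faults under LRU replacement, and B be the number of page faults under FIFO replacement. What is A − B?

Under LRU: F F F . . F . . . . . F . . F . F . . . → 7 faults.
Under FIFO: F F F . . F . . . . . F F . F . F . . . → 8 faults.
A − B = 7 − 8 = -1.

-1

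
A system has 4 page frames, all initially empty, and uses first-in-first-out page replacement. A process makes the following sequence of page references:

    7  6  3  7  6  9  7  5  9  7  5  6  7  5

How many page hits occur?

7

7 -> fault, frames [7]
6 -> fault, frames [7, 6]
3 -> fault, frames [7, 6, 3]
7 -> hit
6 -> hit
9 -> fault, frames [7, 6, 3, 9]
7 -> hit
5 -> fault, evict 7, frames [6, 3, 9, 5]
9 -> hit
7 -> fault, evict 6, frames [3, 9, 5, 7]
5 -> hit
6 -> fault, evict 3, frames [9, 5, 7, 6]
7 -> hit
5 -> hit
Hits: 7.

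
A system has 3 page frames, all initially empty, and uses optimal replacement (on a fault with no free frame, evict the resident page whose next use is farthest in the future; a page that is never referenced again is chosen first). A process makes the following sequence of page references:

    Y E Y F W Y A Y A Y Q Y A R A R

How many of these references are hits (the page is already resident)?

Y -> miss, frames (Y)
E -> miss, frames (Y E)
Y -> hit
F -> miss, frames (Y E F)
W -> miss, evict F, frames (Y E W)
Y -> hit
A -> miss, evict W, frames (Y E A)
Y -> hit
A -> hit
Y -> hit
Q -> miss, evict E, frames (Y A Q)
Y -> hit
A -> hit
R -> miss, evict Q, frames (Y A R)
A -> hit
R -> hit
Hits: 9.

9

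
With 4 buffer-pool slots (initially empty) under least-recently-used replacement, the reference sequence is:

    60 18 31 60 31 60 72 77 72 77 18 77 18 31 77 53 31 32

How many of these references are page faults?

9

60 -> miss, frames {60}
18 -> miss, frames {60,18}
31 -> miss, frames {60,18,31}
60 -> hit
31 -> hit
60 -> hit
72 -> miss, frames {18,31,60,72}
77 -> miss, evict 18, frames {31,60,72,77}
72 -> hit
77 -> hit
18 -> miss, evict 31, frames {60,72,77,18}
77 -> hit
18 -> hit
31 -> miss, evict 60, frames {72,77,18,31}
77 -> hit
53 -> miss, evict 72, frames {18,31,77,53}
31 -> hit
32 -> miss, evict 18, frames {77,53,31,32}
Page faults: 9.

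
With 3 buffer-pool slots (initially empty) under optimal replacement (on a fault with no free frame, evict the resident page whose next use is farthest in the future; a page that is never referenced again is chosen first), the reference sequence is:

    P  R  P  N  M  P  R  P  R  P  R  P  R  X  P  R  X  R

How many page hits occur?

P -> fault, frames {P}
R -> fault, frames {P,R}
P -> hit
N -> fault, frames {P,R,N}
M -> fault, evict N, frames {P,R,M}
P -> hit
R -> hit
P -> hit
R -> hit
P -> hit
R -> hit
P -> hit
R -> hit
X -> fault, evict M, frames {P,R,X}
P -> hit
R -> hit
X -> hit
R -> hit
Hits: 13.

13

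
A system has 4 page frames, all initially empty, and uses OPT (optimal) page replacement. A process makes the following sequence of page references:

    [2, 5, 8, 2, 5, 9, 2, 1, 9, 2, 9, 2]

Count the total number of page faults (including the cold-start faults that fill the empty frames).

2 -> fault, frames [2]
5 -> fault, frames [2, 5]
8 -> fault, frames [2, 5, 8]
2 -> hit
5 -> hit
9 -> fault, frames [2, 5, 8, 9]
2 -> hit
1 -> fault, evict 8, frames [2, 5, 9, 1]
9 -> hit
2 -> hit
9 -> hit
2 -> hit
Page faults: 5.

5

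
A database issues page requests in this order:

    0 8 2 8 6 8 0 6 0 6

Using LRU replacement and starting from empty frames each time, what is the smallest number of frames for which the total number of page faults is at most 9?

2

f=1: 10 faults
f=2: 6 faults
f=3: 5 faults
f=4: 4 faults
Smallest f with faults ≤ 9 is 2.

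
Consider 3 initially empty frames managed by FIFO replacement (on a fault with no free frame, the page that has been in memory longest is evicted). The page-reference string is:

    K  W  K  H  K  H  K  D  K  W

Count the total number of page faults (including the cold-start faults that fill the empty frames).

6

K → fault, frames {K}
W → fault, frames {K,W}
K → hit
H → fault, frames {K,W,H}
K → hit
H → hit
K → hit
D → fault, evict K, frames {W,H,D}
K → fault, evict W, frames {H,D,K}
W → fault, evict H, frames {D,K,W}
Page faults: 6.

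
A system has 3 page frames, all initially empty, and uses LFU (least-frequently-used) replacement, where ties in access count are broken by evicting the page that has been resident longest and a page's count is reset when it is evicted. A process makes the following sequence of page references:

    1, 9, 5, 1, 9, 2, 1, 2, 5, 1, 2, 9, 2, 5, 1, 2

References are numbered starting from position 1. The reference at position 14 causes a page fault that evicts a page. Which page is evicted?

9

pos 1: 1 → miss, frames {1}
pos 2: 9 → miss, frames {1,9}
pos 3: 5 → miss, frames {1,9,5}
pos 4: 1 → hit
pos 5: 9 → hit
pos 6: 2 → miss, evict 5, frames {1,9,2}
pos 7: 1 → hit
pos 8: 2 → hit
pos 9: 5 → miss, evict 9, frames {1,2,5}
pos 10: 1 → hit
pos 11: 2 → hit
pos 12: 9 → miss, evict 5, frames {1,2,9}
pos 13: 2 → hit
pos 14: 5 → miss, evict 9, frames {1,2,5}
At position 14, page 9 is evicted.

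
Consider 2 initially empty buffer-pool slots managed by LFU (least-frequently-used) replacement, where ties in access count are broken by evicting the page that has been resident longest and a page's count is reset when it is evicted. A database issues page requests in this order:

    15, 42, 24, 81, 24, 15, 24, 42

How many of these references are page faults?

6

15 -> fault, frames [15]
42 -> fault, frames [15, 42]
24 -> fault, evict 15, frames [42, 24]
81 -> fault, evict 42, frames [24, 81]
24 -> hit
15 -> fault, evict 81, frames [24, 15]
24 -> hit
42 -> fault, evict 15, frames [24, 42]
Page faults: 6.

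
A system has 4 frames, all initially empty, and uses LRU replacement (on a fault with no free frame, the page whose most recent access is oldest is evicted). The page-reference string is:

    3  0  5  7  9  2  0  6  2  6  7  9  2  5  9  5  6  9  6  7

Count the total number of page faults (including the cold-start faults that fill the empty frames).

3 → fault, frames (3)
0 → fault, frames (3 0)
5 → fault, frames (3 0 5)
7 → fault, frames (3 0 5 7)
9 → fault, evict 3, frames (0 5 7 9)
2 → fault, evict 0, frames (5 7 9 2)
0 → fault, evict 5, frames (7 9 2 0)
6 → fault, evict 7, frames (9 2 0 6)
2 → hit
6 → hit
7 → fault, evict 9, frames (0 2 6 7)
9 → fault, evict 0, frames (2 6 7 9)
2 → hit
5 → fault, evict 6, frames (7 9 2 5)
9 → hit
5 → hit
6 → fault, evict 7, frames (2 9 5 6)
9 → hit
6 → hit
7 → fault, evict 2, frames (5 9 6 7)
Page faults: 13.

13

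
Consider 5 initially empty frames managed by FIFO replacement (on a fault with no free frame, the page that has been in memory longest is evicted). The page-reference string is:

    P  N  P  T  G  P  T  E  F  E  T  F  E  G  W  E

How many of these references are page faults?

7

P: miss, frames {P}
N: miss, frames {P,N}
P: hit
T: miss, frames {P,N,T}
G: miss, frames {P,N,T,G}
P: hit
T: hit
E: miss, frames {P,N,T,G,E}
F: miss, evict P, frames {N,T,G,E,F}
E: hit
T: hit
F: hit
E: hit
G: hit
W: miss, evict N, frames {T,G,E,F,W}
E: hit
Page faults: 7.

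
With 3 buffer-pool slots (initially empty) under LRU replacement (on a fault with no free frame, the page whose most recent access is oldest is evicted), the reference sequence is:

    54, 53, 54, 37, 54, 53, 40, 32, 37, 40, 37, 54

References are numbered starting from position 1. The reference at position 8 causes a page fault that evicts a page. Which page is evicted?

pos 1: 54: fault, frames {54}
pos 2: 53: fault, frames {54,53}
pos 3: 54: hit
pos 4: 37: fault, frames {53,54,37}
pos 5: 54: hit
pos 6: 53: hit
pos 7: 40: fault, evict 37, frames {54,53,40}
pos 8: 32: fault, evict 54, frames {53,40,32}
At position 8, page 54 is evicted.

54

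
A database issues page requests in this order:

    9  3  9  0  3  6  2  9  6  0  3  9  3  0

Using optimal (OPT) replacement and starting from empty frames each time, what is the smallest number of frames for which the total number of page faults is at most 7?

3

f=1: 14 faults
f=2: 9 faults
f=3: 7 faults
f=4: 6 faults
f=5: 5 faults
Smallest f with faults ≤ 7 is 3.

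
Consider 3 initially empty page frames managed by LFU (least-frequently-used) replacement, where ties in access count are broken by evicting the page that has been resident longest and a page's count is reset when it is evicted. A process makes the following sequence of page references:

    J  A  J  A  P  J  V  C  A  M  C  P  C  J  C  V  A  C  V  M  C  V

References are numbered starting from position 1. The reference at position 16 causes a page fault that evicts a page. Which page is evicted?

pos 1: J: fault, frames {J}
pos 2: A: fault, frames {J,A}
pos 3: J: hit
pos 4: A: hit
pos 5: P: fault, frames {J,A,P}
pos 6: J: hit
pos 7: V: fault, evict P, frames {J,A,V}
pos 8: C: fault, evict V, frames {J,A,C}
pos 9: A: hit
pos 10: M: fault, evict C, frames {J,A,M}
pos 11: C: fault, evict M, frames {J,A,C}
pos 12: P: fault, evict C, frames {J,A,P}
pos 13: C: fault, evict P, frames {J,A,C}
pos 14: J: hit
pos 15: C: hit
pos 16: V: fault, evict C, frames {J,A,V}
At position 16, page C is evicted.

C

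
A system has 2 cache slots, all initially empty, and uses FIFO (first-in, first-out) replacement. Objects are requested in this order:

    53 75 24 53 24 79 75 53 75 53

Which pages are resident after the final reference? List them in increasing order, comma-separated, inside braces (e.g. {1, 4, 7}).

53: fault, frames [53]
75: fault, frames [53, 75]
24: fault, evict 53, frames [75, 24]
53: fault, evict 75, frames [24, 53]
24: hit
79: fault, evict 24, frames [53, 79]
75: fault, evict 53, frames [79, 75]
53: fault, evict 79, frames [75, 53]
75: hit
53: hit

{53, 75}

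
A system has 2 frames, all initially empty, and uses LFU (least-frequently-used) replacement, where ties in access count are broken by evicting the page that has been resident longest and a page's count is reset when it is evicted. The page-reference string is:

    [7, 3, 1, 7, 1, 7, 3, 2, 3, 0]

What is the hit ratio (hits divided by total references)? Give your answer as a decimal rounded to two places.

0.20

7 -> fault, frames [7]
3 -> fault, frames [7, 3]
1 -> fault, evict 7, frames [3, 1]
7 -> fault, evict 3, frames [1, 7]
1 -> hit
7 -> hit
3 -> fault, evict 1, frames [7, 3]
2 -> fault, evict 3, frames [7, 2]
3 -> fault, evict 2, frames [7, 3]
0 -> fault, evict 3, frames [7, 0]
Hits: 2 of 10 references → 2/10 = 0.2000.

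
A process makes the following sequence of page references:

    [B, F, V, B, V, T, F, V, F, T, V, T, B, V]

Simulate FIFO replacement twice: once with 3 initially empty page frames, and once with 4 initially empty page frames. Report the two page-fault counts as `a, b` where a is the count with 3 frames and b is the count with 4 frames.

5, 4

3 frames: F F F . . F . . . . . . F . → 5 faults.
4 frames: F F F . . F . . . . . . . . → 4 faults.
4 < 5: adding a frame reduced faults, as is typical.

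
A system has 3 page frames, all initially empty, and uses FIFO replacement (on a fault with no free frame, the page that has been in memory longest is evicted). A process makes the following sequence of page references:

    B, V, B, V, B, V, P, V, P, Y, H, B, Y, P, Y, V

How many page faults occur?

9

B -> fault, frames [B]
V -> fault, frames [B, V]
B -> hit
V -> hit
B -> hit
V -> hit
P -> fault, frames [B, V, P]
V -> hit
P -> hit
Y -> fault, evict B, frames [V, P, Y]
H -> fault, evict V, frames [P, Y, H]
B -> fault, evict P, frames [Y, H, B]
Y -> hit
P -> fault, evict Y, frames [H, B, P]
Y -> fault, evict H, frames [B, P, Y]
V -> fault, evict B, frames [P, Y, V]
Page faults: 9.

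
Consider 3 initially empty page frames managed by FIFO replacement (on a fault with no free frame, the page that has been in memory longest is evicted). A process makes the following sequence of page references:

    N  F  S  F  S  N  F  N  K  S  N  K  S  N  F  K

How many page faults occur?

N -> fault, frames {N}
F -> fault, frames {N,F}
S -> fault, frames {N,F,S}
F -> hit
S -> hit
N -> hit
F -> hit
N -> hit
K -> fault, evict N, frames {F,S,K}
S -> hit
N -> fault, evict F, frames {S,K,N}
K -> hit
S -> hit
N -> hit
F -> fault, evict S, frames {K,N,F}
K -> hit
Page faults: 6.

6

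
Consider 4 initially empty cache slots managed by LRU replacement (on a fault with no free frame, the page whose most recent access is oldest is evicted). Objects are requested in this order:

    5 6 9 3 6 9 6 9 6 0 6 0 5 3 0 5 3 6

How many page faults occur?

7

5: miss, frames (5)
6: miss, frames (5 6)
9: miss, frames (5 6 9)
3: miss, frames (5 6 9 3)
6: hit
9: hit
6: hit
9: hit
6: hit
0: miss, evict 5, frames (3 9 6 0)
6: hit
0: hit
5: miss, evict 3, frames (9 6 0 5)
3: miss, evict 9, frames (6 0 5 3)
0: hit
5: hit
3: hit
6: hit
Page faults: 7.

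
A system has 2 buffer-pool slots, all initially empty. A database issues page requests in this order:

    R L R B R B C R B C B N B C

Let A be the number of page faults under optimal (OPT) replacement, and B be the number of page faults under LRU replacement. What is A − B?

-2

Under OPT: F F . F . . F . F . . F . F → 7 faults.
Under LRU: F F . F . . F F F F . F . F → 9 faults.
A − B = 7 − 9 = -2.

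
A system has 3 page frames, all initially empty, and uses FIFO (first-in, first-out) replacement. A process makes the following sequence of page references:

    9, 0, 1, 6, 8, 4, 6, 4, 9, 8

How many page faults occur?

9 → miss, frames {9}
0 → miss, frames {9,0}
1 → miss, frames {9,0,1}
6 → miss, evict 9, frames {0,1,6}
8 → miss, evict 0, frames {1,6,8}
4 → miss, evict 1, frames {6,8,4}
6 → hit
4 → hit
9 → miss, evict 6, frames {8,4,9}
8 → hit
Page faults: 7.

7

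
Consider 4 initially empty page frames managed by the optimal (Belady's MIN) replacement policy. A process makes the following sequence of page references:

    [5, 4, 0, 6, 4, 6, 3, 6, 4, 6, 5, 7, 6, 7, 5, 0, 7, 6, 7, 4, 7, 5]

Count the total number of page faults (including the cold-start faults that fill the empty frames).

8

5 -> miss, frames {5}
4 -> miss, frames {5,4}
0 -> miss, frames {5,4,0}
6 -> miss, frames {5,4,0,6}
4 -> hit
6 -> hit
3 -> miss, evict 0, frames {5,4,6,3}
6 -> hit
4 -> hit
6 -> hit
5 -> hit
7 -> miss, evict 3, frames {5,4,6,7}
6 -> hit
7 -> hit
5 -> hit
0 -> miss, evict 5, frames {4,6,7,0}
7 -> hit
6 -> hit
7 -> hit
4 -> hit
7 -> hit
5 -> miss, evict 0, frames {4,6,7,5}
Page faults: 8.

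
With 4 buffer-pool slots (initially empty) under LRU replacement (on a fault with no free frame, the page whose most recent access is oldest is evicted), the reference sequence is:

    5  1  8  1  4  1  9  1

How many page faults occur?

5 -> fault, frames {5}
1 -> fault, frames {5,1}
8 -> fault, frames {5,1,8}
1 -> hit
4 -> fault, frames {5,8,1,4}
1 -> hit
9 -> fault, evict 5, frames {8,4,1,9}
1 -> hit
Page faults: 5.

5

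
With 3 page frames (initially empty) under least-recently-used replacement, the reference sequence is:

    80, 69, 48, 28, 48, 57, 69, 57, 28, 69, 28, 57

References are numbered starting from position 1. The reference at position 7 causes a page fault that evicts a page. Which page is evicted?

28

pos 1: 80: miss, frames {80}
pos 2: 69: miss, frames {80,69}
pos 3: 48: miss, frames {80,69,48}
pos 4: 28: miss, evict 80, frames {69,48,28}
pos 5: 48: hit
pos 6: 57: miss, evict 69, frames {28,48,57}
pos 7: 69: miss, evict 28, frames {48,57,69}
At position 7, page 28 is evicted.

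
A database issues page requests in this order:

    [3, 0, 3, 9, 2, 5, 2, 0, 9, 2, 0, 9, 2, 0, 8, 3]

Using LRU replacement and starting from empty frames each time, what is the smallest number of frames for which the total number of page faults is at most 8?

f=1: 16 faults
f=2: 14 faults
f=3: 9 faults
f=4: 8 faults
f=5: 7 faults
f=6: 6 faults
Smallest f with faults ≤ 8 is 4.

4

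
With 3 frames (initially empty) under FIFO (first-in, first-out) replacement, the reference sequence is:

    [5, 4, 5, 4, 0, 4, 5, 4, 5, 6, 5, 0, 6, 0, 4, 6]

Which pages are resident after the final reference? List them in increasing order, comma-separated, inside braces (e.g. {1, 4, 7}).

{4, 5, 6}

5 → fault, frames {5}
4 → fault, frames {5,4}
5 → hit
4 → hit
0 → fault, frames {5,4,0}
4 → hit
5 → hit
4 → hit
5 → hit
6 → fault, evict 5, frames {4,0,6}
5 → fault, evict 4, frames {0,6,5}
0 → hit
6 → hit
0 → hit
4 → fault, evict 0, frames {6,5,4}
6 → hit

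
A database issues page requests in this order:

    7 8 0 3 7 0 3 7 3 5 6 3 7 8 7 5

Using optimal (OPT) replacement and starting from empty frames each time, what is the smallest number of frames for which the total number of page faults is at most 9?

3

f=1: 16 faults
f=2: 11 faults
f=3: 8 faults
f=4: 7 faults
f=5: 6 faults
f=6: 6 faults
Smallest f with faults ≤ 9 is 3.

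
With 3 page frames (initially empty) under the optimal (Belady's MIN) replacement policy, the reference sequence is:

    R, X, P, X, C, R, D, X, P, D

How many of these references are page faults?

6

R → fault, frames {R}
X → fault, frames {R,X}
P → fault, frames {R,X,P}
X → hit
C → fault, evict P, frames {R,X,C}
R → hit
D → fault, evict C, frames {R,X,D}
X → hit
P → fault, evict X, frames {R,D,P}
D → hit
Page faults: 6.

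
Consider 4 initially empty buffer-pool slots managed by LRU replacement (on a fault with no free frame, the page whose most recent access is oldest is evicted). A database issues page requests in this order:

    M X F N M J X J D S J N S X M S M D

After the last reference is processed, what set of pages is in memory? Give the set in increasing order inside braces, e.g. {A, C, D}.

{D, M, S, X}

M → miss, frames (M)
X → miss, frames (M X)
F → miss, frames (M X F)
N → miss, frames (M X F N)
M → hit
J → miss, evict X, frames (F N M J)
X → miss, evict F, frames (N M J X)
J → hit
D → miss, evict N, frames (M X J D)
S → miss, evict M, frames (X J D S)
J → hit
N → miss, evict X, frames (D S J N)
S → hit
X → miss, evict D, frames (J N S X)
M → miss, evict J, frames (N S X M)
S → hit
M → hit
D → miss, evict N, frames (X S M D)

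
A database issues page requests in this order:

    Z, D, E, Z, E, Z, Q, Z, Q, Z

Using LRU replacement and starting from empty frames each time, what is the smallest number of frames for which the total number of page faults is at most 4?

f=1: 10 faults
f=2: 5 faults
f=3: 4 faults
f=4: 4 faults
Smallest f with faults ≤ 4 is 3.

3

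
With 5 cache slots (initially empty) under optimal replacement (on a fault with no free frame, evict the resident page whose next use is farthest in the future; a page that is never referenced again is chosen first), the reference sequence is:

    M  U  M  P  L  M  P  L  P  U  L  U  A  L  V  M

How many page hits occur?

M → miss, frames (M)
U → miss, frames (M U)
M → hit
P → miss, frames (M U P)
L → miss, frames (M U P L)
M → hit
P → hit
L → hit
P → hit
U → hit
L → hit
U → hit
A → miss, frames (M U P L A)
L → hit
V → miss, evict A, frames (M U P L V)
M → hit
Hits: 10.

10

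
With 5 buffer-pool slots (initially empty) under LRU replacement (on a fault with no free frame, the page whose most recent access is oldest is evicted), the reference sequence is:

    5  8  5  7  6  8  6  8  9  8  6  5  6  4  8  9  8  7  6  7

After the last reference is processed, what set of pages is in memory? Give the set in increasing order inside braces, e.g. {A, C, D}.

{4, 6, 7, 8, 9}

5 → miss, frames [5]
8 → miss, frames [5, 8]
5 → hit
7 → miss, frames [8, 5, 7]
6 → miss, frames [8, 5, 7, 6]
8 → hit
6 → hit
8 → hit
9 → miss, frames [5, 7, 6, 8, 9]
8 → hit
6 → hit
5 → hit
6 → hit
4 → miss, evict 7, frames [9, 8, 5, 6, 4]
8 → hit
9 → hit
8 → hit
7 → miss, evict 5, frames [6, 4, 9, 8, 7]
6 → hit
7 → hit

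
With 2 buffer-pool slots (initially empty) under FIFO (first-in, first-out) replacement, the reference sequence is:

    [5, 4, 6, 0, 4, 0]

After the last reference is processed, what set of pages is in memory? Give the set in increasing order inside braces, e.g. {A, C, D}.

{0, 4}

5: miss, frames {5}
4: miss, frames {5,4}
6: miss, evict 5, frames {4,6}
0: miss, evict 4, frames {6,0}
4: miss, evict 6, frames {0,4}
0: hit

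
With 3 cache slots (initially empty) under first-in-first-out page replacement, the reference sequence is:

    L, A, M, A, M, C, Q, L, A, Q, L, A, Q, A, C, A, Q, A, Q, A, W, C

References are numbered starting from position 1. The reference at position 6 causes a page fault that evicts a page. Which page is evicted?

L

pos 1: L: fault, frames [L]
pos 2: A: fault, frames [L, A]
pos 3: M: fault, frames [L, A, M]
pos 4: A: hit
pos 5: M: hit
pos 6: C: fault, evict L, frames [A, M, C]
At position 6, page L is evicted.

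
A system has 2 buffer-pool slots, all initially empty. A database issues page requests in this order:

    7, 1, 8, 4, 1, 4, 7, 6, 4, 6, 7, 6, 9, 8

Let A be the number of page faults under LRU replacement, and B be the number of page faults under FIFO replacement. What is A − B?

Under LRU: F F F F F . F F F . F . F F → 11 faults.
Under FIFO: F F F F F . F F F . F F F F → 12 faults.
A − B = 11 − 12 = -1.

-1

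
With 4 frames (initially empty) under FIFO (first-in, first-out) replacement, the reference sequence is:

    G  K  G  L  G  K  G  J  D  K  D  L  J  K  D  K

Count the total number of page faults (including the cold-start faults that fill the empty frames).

G → fault, frames {G}
K → fault, frames {G,K}
G → hit
L → fault, frames {G,K,L}
G → hit
K → hit
G → hit
J → fault, frames {G,K,L,J}
D → fault, evict G, frames {K,L,J,D}
K → hit
D → hit
L → hit
J → hit
K → hit
D → hit
K → hit
Page faults: 5.

5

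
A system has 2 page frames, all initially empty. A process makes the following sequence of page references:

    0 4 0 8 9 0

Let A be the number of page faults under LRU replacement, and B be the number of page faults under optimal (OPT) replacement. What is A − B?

1

Under LRU: F F . F F F → 5 faults.
Under OPT: F F . F F . → 4 faults.
A − B = 5 − 4 = 1.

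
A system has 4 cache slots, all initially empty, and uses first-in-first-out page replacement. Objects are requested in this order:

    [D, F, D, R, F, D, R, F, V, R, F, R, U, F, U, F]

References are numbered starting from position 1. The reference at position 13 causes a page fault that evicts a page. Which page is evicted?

pos 1: D → fault, frames (D)
pos 2: F → fault, frames (D F)
pos 3: D → hit
pos 4: R → fault, frames (D F R)
pos 5: F → hit
pos 6: D → hit
pos 7: R → hit
pos 8: F → hit
pos 9: V → fault, frames (D F R V)
pos 10: R → hit
pos 11: F → hit
pos 12: R → hit
pos 13: U → fault, evict D, frames (F R V U)
At position 13, page D is evicted.

D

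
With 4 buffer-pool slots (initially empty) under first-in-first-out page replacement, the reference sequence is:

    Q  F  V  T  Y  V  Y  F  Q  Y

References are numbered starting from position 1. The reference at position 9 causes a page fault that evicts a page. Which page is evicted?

F

pos 1: Q → fault, frames [Q]
pos 2: F → fault, frames [Q, F]
pos 3: V → fault, frames [Q, F, V]
pos 4: T → fault, frames [Q, F, V, T]
pos 5: Y → fault, evict Q, frames [F, V, T, Y]
pos 6: V → hit
pos 7: Y → hit
pos 8: F → hit
pos 9: Q → fault, evict F, frames [V, T, Y, Q]
At position 9, page F is evicted.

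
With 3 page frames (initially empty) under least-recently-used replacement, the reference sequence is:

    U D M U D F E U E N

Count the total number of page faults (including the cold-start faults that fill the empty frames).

U: fault, frames (U)
D: fault, frames (U D)
M: fault, frames (U D M)
U: hit
D: hit
F: fault, evict M, frames (U D F)
E: fault, evict U, frames (D F E)
U: fault, evict D, frames (F E U)
E: hit
N: fault, evict F, frames (U E N)
Page faults: 7.

7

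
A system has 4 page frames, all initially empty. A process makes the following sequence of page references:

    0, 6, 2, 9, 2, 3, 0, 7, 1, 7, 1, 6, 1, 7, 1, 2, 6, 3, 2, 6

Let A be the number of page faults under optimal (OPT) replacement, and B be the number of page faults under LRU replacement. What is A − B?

Under OPT: F F F F . F . F F . . . . . . . . F . . → 8 faults.
Under LRU: F F F F . F F F F . . F . . . F . F . . → 11 faults.
A − B = 8 − 11 = -3.

-3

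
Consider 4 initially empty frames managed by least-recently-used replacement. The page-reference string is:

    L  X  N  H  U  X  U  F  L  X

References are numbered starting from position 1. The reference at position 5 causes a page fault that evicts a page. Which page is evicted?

pos 1: L -> miss, frames [L]
pos 2: X -> miss, frames [L, X]
pos 3: N -> miss, frames [L, X, N]
pos 4: H -> miss, frames [L, X, N, H]
pos 5: U -> miss, evict L, frames [X, N, H, U]
At position 5, page L is evicted.

L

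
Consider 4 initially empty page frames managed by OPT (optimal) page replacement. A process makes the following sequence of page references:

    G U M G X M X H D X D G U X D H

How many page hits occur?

9

G: fault, frames {G}
U: fault, frames {G,U}
M: fault, frames {G,U,M}
G: hit
X: fault, frames {G,U,M,X}
M: hit
X: hit
H: fault, evict M, frames {G,U,X,H}
D: fault, evict H, frames {G,U,X,D}
X: hit
D: hit
G: hit
U: hit
X: hit
D: hit
H: fault, evict D, frames {G,U,X,H}
Hits: 9.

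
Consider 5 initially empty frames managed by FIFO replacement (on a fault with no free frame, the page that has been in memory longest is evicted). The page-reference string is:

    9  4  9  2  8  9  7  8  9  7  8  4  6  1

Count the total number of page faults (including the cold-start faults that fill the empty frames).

7

9: miss, frames (9)
4: miss, frames (9 4)
9: hit
2: miss, frames (9 4 2)
8: miss, frames (9 4 2 8)
9: hit
7: miss, frames (9 4 2 8 7)
8: hit
9: hit
7: hit
8: hit
4: hit
6: miss, evict 9, frames (4 2 8 7 6)
1: miss, evict 4, frames (2 8 7 6 1)
Page faults: 7.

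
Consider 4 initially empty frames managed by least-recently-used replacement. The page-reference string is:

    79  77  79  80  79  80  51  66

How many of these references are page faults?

79 -> miss, frames [79]
77 -> miss, frames [79, 77]
79 -> hit
80 -> miss, frames [77, 79, 80]
79 -> hit
80 -> hit
51 -> miss, frames [77, 79, 80, 51]
66 -> miss, evict 77, frames [79, 80, 51, 66]
Page faults: 5.

5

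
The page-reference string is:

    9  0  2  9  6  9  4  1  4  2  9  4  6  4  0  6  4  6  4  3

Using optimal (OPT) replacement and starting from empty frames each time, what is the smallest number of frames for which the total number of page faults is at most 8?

5

f=1: 20 faults
f=2: 12 faults
f=3: 10 faults
f=4: 9 faults
f=5: 8 faults
f=6: 7 faults
f=7: 7 faults
Smallest f with faults ≤ 8 is 5.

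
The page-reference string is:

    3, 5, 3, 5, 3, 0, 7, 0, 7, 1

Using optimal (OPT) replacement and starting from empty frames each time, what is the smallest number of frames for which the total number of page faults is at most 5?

2

f=1: 10 faults
f=2: 5 faults
f=3: 5 faults
f=4: 5 faults
f=5: 5 faults
Smallest f with faults ≤ 5 is 2.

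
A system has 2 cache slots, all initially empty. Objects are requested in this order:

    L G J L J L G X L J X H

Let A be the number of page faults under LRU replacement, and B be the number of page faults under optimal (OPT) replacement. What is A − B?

Under LRU: F F F F . . F F F F F F → 10 faults.
Under OPT: F F F . . . F F . F . F → 7 faults.
A − B = 10 − 7 = 3.

3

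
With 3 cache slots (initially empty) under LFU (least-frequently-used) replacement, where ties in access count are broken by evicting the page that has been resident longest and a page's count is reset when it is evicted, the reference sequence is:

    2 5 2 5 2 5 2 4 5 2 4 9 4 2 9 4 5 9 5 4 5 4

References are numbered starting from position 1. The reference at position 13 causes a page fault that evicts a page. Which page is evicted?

9

pos 1: 2 -> miss, frames {2}
pos 2: 5 -> miss, frames {2,5}
pos 3: 2 -> hit
pos 4: 5 -> hit
pos 5: 2 -> hit
pos 6: 5 -> hit
pos 7: 2 -> hit
pos 8: 4 -> miss, frames {2,5,4}
pos 9: 5 -> hit
pos 10: 2 -> hit
pos 11: 4 -> hit
pos 12: 9 -> miss, evict 4, frames {2,5,9}
pos 13: 4 -> miss, evict 9, frames {2,5,4}
At position 13, page 9 is evicted.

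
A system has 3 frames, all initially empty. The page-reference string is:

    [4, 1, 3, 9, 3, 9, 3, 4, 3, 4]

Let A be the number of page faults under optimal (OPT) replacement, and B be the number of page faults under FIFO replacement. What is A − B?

Under OPT: F F F F . . . . . . → 4 faults.
Under FIFO: F F F F . . . F . . → 5 faults.
A − B = 4 − 5 = -1.

-1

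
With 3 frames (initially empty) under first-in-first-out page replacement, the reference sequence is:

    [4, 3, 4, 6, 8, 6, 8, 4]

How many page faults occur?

5

4 -> fault, frames [4]
3 -> fault, frames [4, 3]
4 -> hit
6 -> fault, frames [4, 3, 6]
8 -> fault, evict 4, frames [3, 6, 8]
6 -> hit
8 -> hit
4 -> fault, evict 3, frames [6, 8, 4]
Page faults: 5.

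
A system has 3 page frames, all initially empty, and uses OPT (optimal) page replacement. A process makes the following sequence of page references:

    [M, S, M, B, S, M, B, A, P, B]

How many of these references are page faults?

M -> fault, frames [M]
S -> fault, frames [M, S]
M -> hit
B -> fault, frames [M, S, B]
S -> hit
M -> hit
B -> hit
A -> fault, evict S, frames [M, B, A]
P -> fault, evict A, frames [M, B, P]
B -> hit
Page faults: 5.

5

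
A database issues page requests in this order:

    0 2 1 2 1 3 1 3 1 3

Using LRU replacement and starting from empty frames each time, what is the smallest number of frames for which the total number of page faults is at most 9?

f=1: 10 faults
f=2: 4 faults
f=3: 4 faults
f=4: 4 faults
Smallest f with faults ≤ 9 is 2.

2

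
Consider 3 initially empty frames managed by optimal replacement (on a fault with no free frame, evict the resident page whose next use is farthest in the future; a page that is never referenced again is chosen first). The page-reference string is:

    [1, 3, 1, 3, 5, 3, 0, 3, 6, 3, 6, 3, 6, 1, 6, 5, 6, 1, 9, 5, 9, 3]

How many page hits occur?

1 → miss, frames [1]
3 → miss, frames [1, 3]
1 → hit
3 → hit
5 → miss, frames [1, 3, 5]
3 → hit
0 → miss, evict 5, frames [1, 3, 0]
3 → hit
6 → miss, evict 0, frames [1, 3, 6]
3 → hit
6 → hit
3 → hit
6 → hit
1 → hit
6 → hit
5 → miss, evict 3, frames [1, 6, 5]
6 → hit
1 → hit
9 → miss, evict 6, frames [1, 5, 9]
5 → hit
9 → hit
3 → miss, evict 9, frames [1, 5, 3]
Hits: 14.

14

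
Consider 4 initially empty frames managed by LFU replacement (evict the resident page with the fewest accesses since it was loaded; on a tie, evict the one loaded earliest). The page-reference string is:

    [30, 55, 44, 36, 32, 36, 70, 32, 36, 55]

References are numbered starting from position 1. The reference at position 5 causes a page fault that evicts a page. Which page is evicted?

30

pos 1: 30: miss, frames [30]
pos 2: 55: miss, frames [30, 55]
pos 3: 44: miss, frames [30, 55, 44]
pos 4: 36: miss, frames [30, 55, 44, 36]
pos 5: 32: miss, evict 30, frames [55, 44, 36, 32]
At position 5, page 30 is evicted.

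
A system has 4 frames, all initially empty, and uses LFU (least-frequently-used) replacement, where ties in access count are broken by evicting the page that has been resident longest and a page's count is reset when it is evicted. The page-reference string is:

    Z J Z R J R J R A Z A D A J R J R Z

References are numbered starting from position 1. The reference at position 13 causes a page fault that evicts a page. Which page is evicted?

D

pos 1: Z: miss, frames {Z}
pos 2: J: miss, frames {Z,J}
pos 3: Z: hit
pos 4: R: miss, frames {Z,J,R}
pos 5: J: hit
pos 6: R: hit
pos 7: J: hit
pos 8: R: hit
pos 9: A: miss, frames {Z,J,R,A}
pos 10: Z: hit
pos 11: A: hit
pos 12: D: miss, evict A, frames {Z,J,R,D}
pos 13: A: miss, evict D, frames {Z,J,R,A}
At position 13, page D is evicted.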